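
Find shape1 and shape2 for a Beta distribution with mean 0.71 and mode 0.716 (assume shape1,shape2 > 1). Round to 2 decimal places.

With s = shape1+shape2: μ = shape1/s and mode = (shape1−1)/(s−2). Eliminating shape1 = μs,
μs − 1 = m(s−2) ⇒ s(μ−m) = 1−2m ⇒ s = -0.432/-0.006 = 72.0000.
So shape1 = μs = 51.12, shape2 = (1−μ)s = 20.88.

shape1 = 51.12, shape2 = 20.88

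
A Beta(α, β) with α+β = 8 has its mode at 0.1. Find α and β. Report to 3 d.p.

For α,β>1 the mode is (α−1)/(α+β−2), so α = mode·(κ−2)+1 = 0.1×6+1 = 1.600.
And β = (1−mode)·(κ−2)+1 = 0.9×6+1 = 6.400.

α = 1.600, β = 6.400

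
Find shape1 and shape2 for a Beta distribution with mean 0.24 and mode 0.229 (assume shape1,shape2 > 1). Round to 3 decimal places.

Let s = shape1+shape2. Mean gives shape1 = μs = 0.24s; mode gives (shape1−1)/(s−2) = 0.229.
Substituting: 0.24s − 1 = 0.229(s−2) = 0.229s − 0.458, so 0.011s = 0.542 and s = 49.2727.
Then shape1 = 0.24×49.2727 = 11.825 and shape2 = s−shape1 = 37.447.

shape1 = 11.825, shape2 = 37.447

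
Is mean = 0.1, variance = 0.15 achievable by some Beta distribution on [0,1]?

For any Beta, Var(X) < E[X]·(1−E[X]).
Here μ(1−μ) = 0.1×0.9 = 0.09, and 0.15 ≥ 0.09.

No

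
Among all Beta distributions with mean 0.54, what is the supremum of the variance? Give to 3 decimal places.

0.248

For fixed mean μ the Beta variance is μ(1−μ)/(α+β+1), increasing as α+β decreases.
Its least upper bound (not attained) is μ(1−μ) = 0.54·0.46 = 0.248.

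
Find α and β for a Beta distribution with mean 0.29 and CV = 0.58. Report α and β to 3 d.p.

α = 1.821, β = 4.457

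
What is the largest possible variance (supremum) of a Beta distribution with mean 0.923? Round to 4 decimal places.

For fixed mean μ the Beta variance is μ(1−μ)/(α+β+1), increasing as α+β decreases.
Its least upper bound (not attained) is μ(1−μ) = 0.923·0.077 = 0.0711.

0.0711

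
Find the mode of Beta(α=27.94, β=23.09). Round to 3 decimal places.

0.549

With α,β > 1, mode = (α−1)/(α+β−2) = 26.94/49.03 = 0.549.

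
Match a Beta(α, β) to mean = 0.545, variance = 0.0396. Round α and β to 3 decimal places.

α = 2.868, β = 2.394

Write ν = α+β; then α = μν and Var = μ(1−μ)/(ν+1).
ν = μ(1−μ)/Var − 1 = 0.247975/0.0396 − 1 = 5.2620.
α = 0.545·5.2620 = 2.868, β = 0.455·5.2620 = 2.394.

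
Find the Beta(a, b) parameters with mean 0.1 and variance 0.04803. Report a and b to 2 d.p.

By moment matching, a+b = μ(1−μ)/σ² − 1 = (0.1·0.9)/0.04803 − 1 = 1.8738 − 1 = 0.8738.
Since a/(a+b) = μ, a = 0.1·0.8738 = 0.09 and b = 0.9·0.8738 = 0.79.

a = 0.09, b = 0.79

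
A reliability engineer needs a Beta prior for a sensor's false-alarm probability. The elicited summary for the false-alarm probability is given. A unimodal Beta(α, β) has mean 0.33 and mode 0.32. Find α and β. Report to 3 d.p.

α = 11.880, β = 24.120

Let s = α+β. Mean gives α = μs = 0.33s; mode gives (α−1)/(s−2) = 0.32.
Substituting: 0.33s − 1 = 0.32(s−2) = 0.32s − 0.64, so 0.01s = 0.36 and s = 36.0000.
Then α = 0.33×36.0000 = 11.880 and β = s−α = 24.120.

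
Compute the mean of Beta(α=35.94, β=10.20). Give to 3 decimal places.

0.779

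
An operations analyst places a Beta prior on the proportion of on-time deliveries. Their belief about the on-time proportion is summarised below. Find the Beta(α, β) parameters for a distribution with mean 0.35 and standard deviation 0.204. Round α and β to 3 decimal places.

Variance = 0.204² = 0.041616. The moment-matching identity α+β = μ(1−μ)/Var − 1 gives
α+β = 0.2275/0.041616 − 1 = 4.4666, so α = μ·4.4666 = 1.563 and β = (1−μ)·4.4666 = 2.903.

α = 1.563, β = 2.903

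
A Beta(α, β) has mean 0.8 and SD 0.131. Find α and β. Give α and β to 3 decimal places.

α = 6.659, β = 1.665

First σ² = 0.017161. Setting α = μn, β = (1−μ)n with n = α+β,
μ(1−μ)/(n+1) = 0.017161 ⇒ n+1 = 0.16/0.017161 = 9.3235 ⇒ n = 8.3235.
Hence α = 0.8×8.3235 = 6.659, β = 0.2×8.3235 = 1.665.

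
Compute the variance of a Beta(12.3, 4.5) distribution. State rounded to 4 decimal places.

0.0110

α+β = 16.8 and αβ = 55.35, so Var = αβ/[(α+β)²(α+β+1)] = 55.35/5023.872 = 0.0110.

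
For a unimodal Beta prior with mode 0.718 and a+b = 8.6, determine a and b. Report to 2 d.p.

Since the density peak of Beta(a,b) is at (a−1)/(a+b−2),
a = 1 + 0.718(8.6−2) = 5.74 and b = 8.6 − 5.74 = 2.86.

a = 5.74, b = 2.86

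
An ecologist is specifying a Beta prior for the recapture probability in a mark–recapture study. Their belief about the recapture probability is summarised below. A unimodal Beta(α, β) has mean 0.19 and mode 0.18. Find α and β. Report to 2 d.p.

α = 12.16, β = 51.84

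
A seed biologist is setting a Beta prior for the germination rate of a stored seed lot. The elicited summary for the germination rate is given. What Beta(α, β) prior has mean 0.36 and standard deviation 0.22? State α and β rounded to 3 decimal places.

σ² = 0.22² = 0.0484.
With s = α+β, Var = μ(1−μ)/(s+1), so s+1 = (0.36×0.64)/0.0484 = 4.7603 and s = 3.7603.
α = μs = 1.354, β = (1−μ)s = 2.407.

α = 1.354, β = 2.407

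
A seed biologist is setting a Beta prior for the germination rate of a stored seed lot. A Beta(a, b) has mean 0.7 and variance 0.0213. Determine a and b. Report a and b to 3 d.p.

a = 6.201, b = 2.658

By moment matching, a+b = μ(1−μ)/σ² − 1 = (0.7·0.3)/0.0213 − 1 = 9.8592 − 1 = 8.8592.
Since a/(a+b) = μ, a = 0.7·8.8592 = 6.201 and b = 0.3·8.8592 = 2.658.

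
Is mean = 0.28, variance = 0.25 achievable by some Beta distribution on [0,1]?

For any Beta, Var(X) < E[X]·(1−E[X]).
Here μ(1−μ) = 0.28×0.72 = 0.2016, and 0.25 ≥ 0.2016.

No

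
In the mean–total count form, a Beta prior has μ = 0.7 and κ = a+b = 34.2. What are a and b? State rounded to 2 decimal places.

a = 23.94, b = 10.26

a = μκ = 0.7×34.2 = 23.94 and b = (1−μ)κ = 0.3×34.2 = 10.26.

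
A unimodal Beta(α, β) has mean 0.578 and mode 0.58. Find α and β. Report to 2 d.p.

With s = α+β: μ = α/s and mode = (α−1)/(s−2). Eliminating α = μs,
μs − 1 = m(s−2) ⇒ s(μ−m) = 1−2m ⇒ s = -0.16/-0.002 = 80.0000.
So α = μs = 46.24, β = (1−μ)s = 33.76.

α = 46.24, β = 33.76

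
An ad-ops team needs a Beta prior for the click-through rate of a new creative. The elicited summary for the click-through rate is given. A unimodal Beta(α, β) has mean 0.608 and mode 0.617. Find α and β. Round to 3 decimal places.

α = 15.808, β = 10.192

Let s = α+β. Mean gives α = μs = 0.608s; mode gives (α−1)/(s−2) = 0.617.
Substituting: 0.608s − 1 = 0.617(s−2) = 0.617s − 1.234, so -0.009s = -0.234 and s = 26.0000.
Then α = 0.608×26.0000 = 15.808 and β = s−α = 10.192.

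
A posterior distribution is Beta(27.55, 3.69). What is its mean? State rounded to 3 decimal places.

The Beta mean is α/(α+β) = 27.55/(27.55+3.69) = 0.882.

0.882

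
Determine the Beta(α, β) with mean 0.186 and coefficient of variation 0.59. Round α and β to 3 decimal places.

α = 2.152, β = 9.420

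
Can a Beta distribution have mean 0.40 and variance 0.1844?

Yes

The Beta variance bound is σ² < μ(1−μ).
Here μ(1−μ) = 0.40×0.60 = 0.2400, and 0.1844 < 0.2400.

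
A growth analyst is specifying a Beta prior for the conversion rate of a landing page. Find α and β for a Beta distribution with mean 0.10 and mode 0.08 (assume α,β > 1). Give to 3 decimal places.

With s = α+β: μ = α/s and mode = (α−1)/(s−2). Eliminating α = μs,
μs − 1 = m(s−2) ⇒ s(μ−m) = 1−2m ⇒ s = 0.84/0.02 = 42.0000.
So α = μs = 4.200, β = (1−μ)s = 37.800.

α = 4.200, β = 37.800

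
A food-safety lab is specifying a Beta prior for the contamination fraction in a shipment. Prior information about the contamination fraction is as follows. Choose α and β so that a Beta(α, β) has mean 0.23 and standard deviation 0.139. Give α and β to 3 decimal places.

First σ² = 0.019321. Setting α = μn, β = (1−μ)n with n = α+β,
μ(1−μ)/(n+1) = 0.019321 ⇒ n+1 = 0.1771/0.019321 = 9.1662 ⇒ n = 8.1662.
Hence α = 0.23×8.1662 = 1.878, β = 0.77×8.1662 = 6.288.

α = 1.878, β = 6.288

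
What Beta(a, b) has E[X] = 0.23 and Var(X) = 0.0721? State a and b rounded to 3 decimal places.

a = 0.335, b = 1.121

By moment matching, a+b = μ(1−μ)/σ² − 1 = (0.23·0.77)/0.0721 − 1 = 2.4563 − 1 = 1.4563.
Since a/(a+b) = μ, a = 0.23·1.4563 = 0.335 and b = 0.77·1.4563 = 1.121.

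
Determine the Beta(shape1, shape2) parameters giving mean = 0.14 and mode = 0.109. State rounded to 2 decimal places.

shape1 = 3.53, shape2 = 21.69

With s = shape1+shape2: μ = shape1/s and mode = (shape1−1)/(s−2). Eliminating shape1 = μs,
μs − 1 = m(s−2) ⇒ s(μ−m) = 1−2m ⇒ s = 0.782/0.031 = 25.2258.
So shape1 = μs = 3.53, shape2 = (1−μ)s = 21.69.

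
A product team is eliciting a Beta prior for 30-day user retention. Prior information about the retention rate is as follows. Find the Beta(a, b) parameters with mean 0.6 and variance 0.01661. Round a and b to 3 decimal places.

a = 8.069, b = 5.380

Write ν = a+b; then a = μν and Var = μ(1−μ)/(ν+1).
ν = μ(1−μ)/Var − 1 = 0.24/0.01661 − 1 = 13.4491.
a = 0.6·13.4491 = 8.069, b = 0.4·13.4491 = 5.380.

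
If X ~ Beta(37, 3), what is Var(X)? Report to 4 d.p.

μ = 37/40 = 0.925000; Var = μ(1−μ)/(α+β+1) = 0.0693750/41 = 0.0017.

0.0017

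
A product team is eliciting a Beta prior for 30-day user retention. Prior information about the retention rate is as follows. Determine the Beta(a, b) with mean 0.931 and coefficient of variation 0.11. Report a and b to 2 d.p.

Var = (CV·μ)² = (0.11×0.931)² = 0.010488.
a+b = μ(1−μ)/Var − 1 = 0.064239/0.010488 − 1 = 5.1251.
Thus a = 0.931·5.1251 = 4.77 and b = 0.069·5.1251 = 0.35.

a = 4.77, b = 0.35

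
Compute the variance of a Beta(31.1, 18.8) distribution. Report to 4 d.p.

μ = 31.1/49.9 = 0.623246; Var = μ(1−μ)/(α+β+1) = 0.2348103/50.9 = 0.0046.

0.0046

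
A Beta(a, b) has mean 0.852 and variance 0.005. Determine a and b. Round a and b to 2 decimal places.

a = 20.63, b = 3.58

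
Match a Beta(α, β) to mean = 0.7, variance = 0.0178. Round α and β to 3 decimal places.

Write ν = α+β; then α = μν and Var = μ(1−μ)/(ν+1).
ν = μ(1−μ)/Var − 1 = 0.21/0.0178 − 1 = 10.7978.
α = 0.7·10.7978 = 7.558, β = 0.3·10.7978 = 3.239.

α = 7.558, β = 3.239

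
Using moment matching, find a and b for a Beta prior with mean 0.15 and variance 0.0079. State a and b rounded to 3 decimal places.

By moment matching, a+b = μ(1−μ)/σ² − 1 = (0.15·0.85)/0.0079 − 1 = 16.1392 − 1 = 15.1392.
Since a/(a+b) = μ, a = 0.15·15.1392 = 2.271 and b = 0.85·15.1392 = 12.868.

a = 2.271, b = 12.868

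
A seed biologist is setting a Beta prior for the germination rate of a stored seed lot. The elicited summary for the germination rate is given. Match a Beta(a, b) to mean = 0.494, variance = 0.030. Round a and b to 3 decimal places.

Let s = a+b. The Beta variance is μ(1−μ)/(s+1).
So s+1 = μ(1−μ)/σ² = (0.494×0.506)/0.030 = 0.249964/0.030 = 8.3321, giving s = 7.3321.
Then a = μs = 0.494×7.3321 = 3.622 and b = (1−μ)s = 0.506×7.3321 = 3.710.

a = 3.622, b = 3.710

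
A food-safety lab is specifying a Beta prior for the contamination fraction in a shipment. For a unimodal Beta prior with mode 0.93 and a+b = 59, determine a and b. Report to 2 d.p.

Since the density peak of Beta(a,b) is at (a−1)/(a+b−2),
a = 1 + 0.93(59−2) = 54.01 and b = 59 − 54.01 = 4.99.

a = 54.01, b = 4.99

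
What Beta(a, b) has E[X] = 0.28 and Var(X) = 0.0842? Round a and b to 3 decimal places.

By moment matching, a+b = μ(1−μ)/σ² − 1 = (0.28·0.72)/0.0842 − 1 = 2.3943 − 1 = 1.3943.
Since a/(a+b) = μ, a = 0.28·1.3943 = 0.390 and b = 0.72·1.3943 = 1.004.

a = 0.390, b = 1.004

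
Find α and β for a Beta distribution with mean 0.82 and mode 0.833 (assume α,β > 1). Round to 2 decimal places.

α = 42.01, β = 9.22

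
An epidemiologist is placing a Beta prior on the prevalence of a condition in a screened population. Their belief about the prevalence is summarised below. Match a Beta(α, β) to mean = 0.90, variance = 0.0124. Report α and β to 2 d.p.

α = 5.63, β = 0.63

Write ν = α+β; then α = μν and Var = μ(1−μ)/(ν+1).
ν = μ(1−μ)/Var − 1 = 0.0900/0.0124 − 1 = 6.2581.
α = 0.90·6.2581 = 5.63, β = 0.10·6.2581 = 0.63.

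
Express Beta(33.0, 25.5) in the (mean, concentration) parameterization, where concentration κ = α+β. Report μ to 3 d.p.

μ = 0.564, κ = 58.5

κ = α+β = 33.0+25.5 = 58.5; μ = α/κ = 33.0/58.5 = 0.564.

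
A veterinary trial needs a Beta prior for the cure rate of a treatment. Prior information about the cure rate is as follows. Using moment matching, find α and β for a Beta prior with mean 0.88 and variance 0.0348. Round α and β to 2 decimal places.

Write ν = α+β; then α = μν and Var = μ(1−μ)/(ν+1).
ν = μ(1−μ)/Var − 1 = 0.1056/0.0348 − 1 = 2.0345.
α = 0.88·2.0345 = 1.79, β = 0.12·2.0345 = 0.24.

α = 1.79, β = 0.24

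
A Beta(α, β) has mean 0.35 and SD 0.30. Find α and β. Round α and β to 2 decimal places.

σ² = 0.30² = 0.0900.
With s = α+β, Var = μ(1−μ)/(s+1), so s+1 = (0.35×0.65)/0.0900 = 2.5278 and s = 1.5278.
α = μs = 0.53, β = (1−μ)s = 0.99.

α = 0.53, β = 0.99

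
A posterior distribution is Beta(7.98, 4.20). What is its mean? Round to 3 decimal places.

0.655

The Beta mean is α/(α+β) = 7.98/(7.98+4.20) = 0.655.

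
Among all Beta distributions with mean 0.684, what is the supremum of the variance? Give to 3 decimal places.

Var = μ(1−μ)/(α+β+1), which approaches μ(1−μ) as α+β → 0.
So the supremum is μ(1−μ) = 0.684×0.316 = 0.216.

0.216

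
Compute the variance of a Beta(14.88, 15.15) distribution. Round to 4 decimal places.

α+β = 30.03 and αβ = 225.4320, so Var = αβ/[(α+β)²(α+β+1)] = 225.4320/27982.881927 = 0.0081.

0.0081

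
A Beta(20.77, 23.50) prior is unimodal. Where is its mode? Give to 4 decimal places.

0.4677

The density x^(α−1)(1−x)^(β−1) is maximised at (α−1)/(α+β−2) = 19.77/42.27 = 0.4677.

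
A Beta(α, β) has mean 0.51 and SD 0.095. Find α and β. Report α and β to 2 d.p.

First σ² = 0.009025. Setting α = μn, β = (1−μ)n with n = α+β,
μ(1−μ)/(n+1) = 0.009025 ⇒ n+1 = 0.2499/0.009025 = 27.6898 ⇒ n = 26.6898.
Hence α = 0.51×26.6898 = 13.61, β = 0.49×26.6898 = 13.08.

α = 13.61, β = 13.08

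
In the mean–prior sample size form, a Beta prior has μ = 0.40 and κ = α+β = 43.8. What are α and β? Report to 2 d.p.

α = 17.52, β = 26.28

α = μκ = 0.40×43.8 = 17.52 and β = (1−μ)κ = 0.60×43.8 = 26.28.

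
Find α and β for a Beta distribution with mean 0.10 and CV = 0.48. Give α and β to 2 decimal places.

α = 3.81, β = 34.26

Var = (CV·μ)² = (0.48×0.10)² = 0.002304.
α+β = μ(1−μ)/Var − 1 = 0.0900/0.002304 − 1 = 38.0625.
Thus α = 0.10·38.0625 = 3.81 and β = 0.90·38.0625 = 34.26.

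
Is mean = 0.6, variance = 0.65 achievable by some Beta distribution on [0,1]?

No

For any Beta, Var(X) < E[X]·(1−E[X]).
Here μ(1−μ) = 0.6×0.4 = 0.24, and 0.65 ≥ 0.24.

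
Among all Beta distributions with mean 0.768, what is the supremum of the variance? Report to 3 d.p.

0.178

For fixed mean μ the Beta variance is μ(1−μ)/(α+β+1), increasing as α+β decreases.
Its least upper bound (not attained) is μ(1−μ) = 0.768·0.232 = 0.178.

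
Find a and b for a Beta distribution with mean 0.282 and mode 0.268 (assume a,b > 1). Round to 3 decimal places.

a = 9.346, b = 23.797

Let s = a+b. Mean gives a = μs = 0.282s; mode gives (a−1)/(s−2) = 0.268.
Substituting: 0.282s − 1 = 0.268(s−2) = 0.268s − 0.536, so 0.014s = 0.464 and s = 33.1429.
Then a = 0.282×33.1429 = 9.346 and b = s−a = 23.797.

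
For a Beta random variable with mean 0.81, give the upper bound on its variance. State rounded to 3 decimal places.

0.154

For fixed mean μ the Beta variance is μ(1−μ)/(α+β+1), increasing as α+β decreases.
Its least upper bound (not attained) is μ(1−μ) = 0.81·0.19 = 0.154.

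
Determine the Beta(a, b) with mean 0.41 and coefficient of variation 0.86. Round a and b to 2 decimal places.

Var = (CV·μ)² = (0.86×0.41)² = 0.124327.
a+b = μ(1−μ)/Var − 1 = 0.2419/0.124327 − 1 = 0.9457.
Thus a = 0.41·0.9457 = 0.39 and b = 0.59·0.9457 = 0.56.

a = 0.39, b = 0.56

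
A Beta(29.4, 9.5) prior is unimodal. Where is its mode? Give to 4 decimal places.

0.7696

With α,β > 1, mode = (α−1)/(α+β−2) = 28.4/36.9 = 0.7696.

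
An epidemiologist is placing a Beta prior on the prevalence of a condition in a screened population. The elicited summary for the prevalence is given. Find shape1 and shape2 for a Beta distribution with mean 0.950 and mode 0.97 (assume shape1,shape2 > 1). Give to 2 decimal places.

shape1 = 44.65, shape2 = 2.35

With s = shape1+shape2: μ = shape1/s and mode = (shape1−1)/(s−2). Eliminating shape1 = μs,
μs − 1 = m(s−2) ⇒ s(μ−m) = 1−2m ⇒ s = -0.94/-0.020 = 47.0000.
So shape1 = μs = 44.65, shape2 = (1−μ)s = 2.35.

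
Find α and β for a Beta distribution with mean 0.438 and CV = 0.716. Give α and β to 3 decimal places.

σ = CV·μ = 0.716×0.438 = 0.31361, so σ² = 0.098350.
s+1 = μ(1−μ)/σ² = 0.246156/0.098350 = 2.5029, so s = α+β = 1.5029.
α = μs = 0.658, β = (1−μ)s = 0.845.

α = 0.658, β = 0.845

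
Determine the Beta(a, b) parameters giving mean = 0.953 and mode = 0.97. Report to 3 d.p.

Let s = a+b. Mean gives a = μs = 0.953s; mode gives (a−1)/(s−2) = 0.97.
Substituting: 0.953s − 1 = 0.97(s−2) = 0.97s − 1.94, so -0.017s = -0.94 and s = 55.2941.
Then a = 0.953×55.2941 = 52.695 and b = s−a = 2.599.

a = 52.695, b = 2.599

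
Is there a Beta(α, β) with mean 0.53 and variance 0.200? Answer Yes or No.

Yes

The Beta variance bound is σ² < μ(1−μ).
Here μ(1−μ) = 0.53×0.47 = 0.2491, and 0.200 < 0.2491.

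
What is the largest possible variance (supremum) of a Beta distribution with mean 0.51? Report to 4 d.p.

0.2499

Var = μ(1−μ)/(α+β+1), which approaches μ(1−μ) as α+β → 0.
So the supremum is μ(1−μ) = 0.51×0.49 = 0.2499.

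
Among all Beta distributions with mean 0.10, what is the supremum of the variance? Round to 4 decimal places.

For fixed mean μ the Beta variance is μ(1−μ)/(α+β+1), increasing as α+β decreases.
Its least upper bound (not attained) is μ(1−μ) = 0.10·0.90 = 0.0900.

0.0900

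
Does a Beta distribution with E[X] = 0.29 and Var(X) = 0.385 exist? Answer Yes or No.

No

A Beta with mean μ has variance μ(1−μ)/(α+β+1) < μ(1−μ).
Here μ(1−μ) = 0.29×0.71 = 0.2059, and 0.385 ≥ 0.2059.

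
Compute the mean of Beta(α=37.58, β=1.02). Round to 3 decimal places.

0.974

E[X] = α/(α+β) = 37.58/38.60 = 0.974.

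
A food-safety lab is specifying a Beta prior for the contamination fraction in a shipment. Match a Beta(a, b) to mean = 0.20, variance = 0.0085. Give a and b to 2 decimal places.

a = 3.56, b = 14.26

Let s = a+b. The Beta variance is μ(1−μ)/(s+1).
So s+1 = μ(1−μ)/σ² = (0.20×0.80)/0.0085 = 0.1600/0.0085 = 18.8235, giving s = 17.8235.
Then a = μs = 0.20×17.8235 = 3.56 and b = (1−μ)s = 0.80×17.8235 = 14.26.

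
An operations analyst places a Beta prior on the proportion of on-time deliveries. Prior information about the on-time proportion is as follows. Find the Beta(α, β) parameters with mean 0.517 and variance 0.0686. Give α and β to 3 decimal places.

Let s = α+β. The Beta variance is μ(1−μ)/(s+1).
So s+1 = μ(1−μ)/σ² = (0.517×0.483)/0.0686 = 0.249711/0.0686 = 3.6401, giving s = 2.6401.
Then α = μs = 0.517×2.6401 = 1.365 and β = (1−μ)s = 0.483×2.6401 = 1.275.

α = 1.365, β = 1.275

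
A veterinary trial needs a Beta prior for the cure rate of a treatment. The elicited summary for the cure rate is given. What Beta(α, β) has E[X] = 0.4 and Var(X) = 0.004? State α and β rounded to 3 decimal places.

Write ν = α+β; then α = μν and Var = μ(1−μ)/(ν+1).
ν = μ(1−μ)/Var − 1 = 0.24/0.004 − 1 = 59.0000.
α = 0.4·59.0000 = 23.600, β = 0.6·59.0000 = 35.400.

α = 23.600, β = 35.400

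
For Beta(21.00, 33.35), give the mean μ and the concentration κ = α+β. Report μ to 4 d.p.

μ = 0.3864, κ = 54.35

κ = α+β = 21.00+33.35 = 54.35; μ = α/κ = 21.00/54.35 = 0.3864.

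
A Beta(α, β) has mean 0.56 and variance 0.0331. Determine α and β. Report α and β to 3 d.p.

Let s = α+β. The Beta variance is μ(1−μ)/(s+1).
So s+1 = μ(1−μ)/σ² = (0.56×0.44)/0.0331 = 0.2464/0.0331 = 7.4441, giving s = 6.4441.
Then α = μs = 0.56×6.4441 = 3.609 and β = (1−μ)s = 0.44×6.4441 = 2.835.

α = 3.609, β = 2.835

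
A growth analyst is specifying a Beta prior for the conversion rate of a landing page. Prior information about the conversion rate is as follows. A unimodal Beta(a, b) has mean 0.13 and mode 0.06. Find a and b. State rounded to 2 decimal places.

Let s = a+b. Mean gives a = μs = 0.13s; mode gives (a−1)/(s−2) = 0.06.
Substituting: 0.13s − 1 = 0.06(s−2) = 0.06s − 0.12, so 0.07s = 0.88 and s = 12.5714.
Then a = 0.13×12.5714 = 1.63 and b = s−a = 10.94.

a = 1.63, b = 10.94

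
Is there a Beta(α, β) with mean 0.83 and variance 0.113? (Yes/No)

Yes

A Beta with mean μ has variance μ(1−μ)/(α+β+1) < μ(1−μ).
Here μ(1−μ) = 0.83×0.17 = 0.1411, and 0.113 < 0.1411.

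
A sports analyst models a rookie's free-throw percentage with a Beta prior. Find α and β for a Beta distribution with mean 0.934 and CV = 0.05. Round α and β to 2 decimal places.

α = 25.47, β = 1.80

Var = (CV·μ)² = (0.05×0.934)² = 0.002181.
α+β = μ(1−μ)/Var − 1 = 0.061644/0.002181 − 1 = 27.2655.
Thus α = 0.934·27.2655 = 25.47 and β = 0.066·27.2655 = 1.80.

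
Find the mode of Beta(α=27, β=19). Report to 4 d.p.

0.5909

With α,β > 1, mode = (α−1)/(α+β−2) = 26/44 = 0.5909.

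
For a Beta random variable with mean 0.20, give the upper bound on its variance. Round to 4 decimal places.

For fixed mean μ the Beta variance is μ(1−μ)/(α+β+1), increasing as α+β decreases.
Its least upper bound (not attained) is μ(1−μ) = 0.20·0.80 = 0.1600.

0.1600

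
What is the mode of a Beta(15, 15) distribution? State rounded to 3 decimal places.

With α,β > 1, mode = (α−1)/(α+β−2) = 14/28 = 0.500.

0.500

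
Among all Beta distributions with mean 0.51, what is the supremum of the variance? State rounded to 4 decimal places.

0.2499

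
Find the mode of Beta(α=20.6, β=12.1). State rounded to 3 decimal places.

With α,β > 1, mode = (α−1)/(α+β−2) = 19.6/30.7 = 0.638.

0.638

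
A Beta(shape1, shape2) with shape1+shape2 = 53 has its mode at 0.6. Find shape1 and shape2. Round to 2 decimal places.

For shape1,shape2>1 the mode is (shape1−1)/(shape1+shape2−2), so shape1 = mode·(κ−2)+1 = 0.6×51+1 = 31.60.
And shape2 = (1−mode)·(κ−2)+1 = 0.4×51+1 = 21.40.

shape1 = 31.60, shape2 = 21.40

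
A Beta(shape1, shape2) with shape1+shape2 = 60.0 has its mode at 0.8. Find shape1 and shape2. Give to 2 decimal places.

Mode = (shape1−1)/(κ−2) with κ = shape1+shape2, so shape1−1 = 0.8·58.0 = 46.40.
shape1 = 47.40; shape2 = κ − shape1 = 12.60.

shape1 = 47.40, shape2 = 12.60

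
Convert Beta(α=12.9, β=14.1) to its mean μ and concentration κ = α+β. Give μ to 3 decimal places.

κ = α+β = 12.9+14.1 = 27.0; μ = α/κ = 12.9/27.0 = 0.478.

μ = 0.478, κ = 27.0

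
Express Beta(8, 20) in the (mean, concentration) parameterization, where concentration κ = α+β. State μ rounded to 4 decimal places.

κ = α+β = 8+20 = 28; μ = α/κ = 8/28 = 0.2857.

μ = 0.2857, κ = 28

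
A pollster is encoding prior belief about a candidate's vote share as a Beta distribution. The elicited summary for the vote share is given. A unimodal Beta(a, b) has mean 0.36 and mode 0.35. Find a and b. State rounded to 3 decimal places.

a = 10.800, b = 19.200

With s = a+b: μ = a/s and mode = (a−1)/(s−2). Eliminating a = μs,
μs − 1 = m(s−2) ⇒ s(μ−m) = 1−2m ⇒ s = 0.30/0.01 = 30.0000.
So a = μs = 10.800, b = (1−μ)s = 19.200.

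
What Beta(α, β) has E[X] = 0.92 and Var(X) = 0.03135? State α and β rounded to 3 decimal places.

By moment matching, α+β = μ(1−μ)/σ² − 1 = (0.92·0.08)/0.03135 − 1 = 2.3477 − 1 = 1.3477.
Since α/(α+β) = μ, α = 0.92·1.3477 = 1.240 and β = 0.08·1.3477 = 0.108.

α = 1.240, β = 0.108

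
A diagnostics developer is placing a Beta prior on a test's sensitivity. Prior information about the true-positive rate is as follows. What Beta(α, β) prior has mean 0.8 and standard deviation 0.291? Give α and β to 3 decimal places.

α = 0.712, β = 0.178

Variance = 0.291² = 0.084681. The moment-matching identity α+β = μ(1−μ)/Var − 1 gives
α+β = 0.16/0.084681 − 1 = 0.8894, so α = μ·0.8894 = 0.712 and β = (1−μ)·0.8894 = 0.178.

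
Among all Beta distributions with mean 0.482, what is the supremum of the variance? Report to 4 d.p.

0.2497

For fixed mean μ the Beta variance is μ(1−μ)/(α+β+1), increasing as α+β decreases.
Its least upper bound (not attained) is μ(1−μ) = 0.482·0.518 = 0.2497.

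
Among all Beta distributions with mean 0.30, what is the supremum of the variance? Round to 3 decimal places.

For fixed mean μ the Beta variance is μ(1−μ)/(α+β+1), increasing as α+β decreases.
Its least upper bound (not attained) is μ(1−μ) = 0.30·0.70 = 0.210.

0.210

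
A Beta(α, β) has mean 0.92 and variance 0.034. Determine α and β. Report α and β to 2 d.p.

α = 1.07, β = 0.09

Let s = α+β. The Beta variance is μ(1−μ)/(s+1).
So s+1 = μ(1−μ)/σ² = (0.92×0.08)/0.034 = 0.0736/0.034 = 2.1647, giving s = 1.1647.
Then α = μs = 0.92×1.1647 = 1.07 and β = (1−μ)s = 0.08×1.1647 = 0.09.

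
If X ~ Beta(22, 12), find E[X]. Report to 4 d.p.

0.6471

The Beta mean is α/(α+β) = 22/(22+12) = 0.6471.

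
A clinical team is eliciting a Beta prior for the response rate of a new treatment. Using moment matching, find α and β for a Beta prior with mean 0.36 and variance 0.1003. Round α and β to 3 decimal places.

By moment matching, α+β = μ(1−μ)/σ² − 1 = (0.36·0.64)/0.1003 − 1 = 2.2971 − 1 = 1.2971.
Since α/(α+β) = μ, α = 0.36·1.2971 = 0.467 and β = 0.64·1.2971 = 0.830.

α = 0.467, β = 0.830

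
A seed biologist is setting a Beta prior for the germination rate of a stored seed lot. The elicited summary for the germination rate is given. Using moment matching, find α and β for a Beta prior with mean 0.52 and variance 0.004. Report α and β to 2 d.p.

Write ν = α+β; then α = μν and Var = μ(1−μ)/(ν+1).
ν = μ(1−μ)/Var − 1 = 0.2496/0.004 − 1 = 61.4000.
α = 0.52·61.4000 = 31.93, β = 0.48·61.4000 = 29.47.

α = 31.93, β = 29.47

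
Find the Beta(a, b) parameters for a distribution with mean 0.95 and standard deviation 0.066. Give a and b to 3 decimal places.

a = 9.409, b = 0.495

σ² = 0.066² = 0.004356.
With s = a+b, Var = μ(1−μ)/(s+1), so s+1 = (0.95×0.05)/0.004356 = 10.9045 and s = 9.9045.
a = μs = 9.409, b = (1−μ)s = 0.495.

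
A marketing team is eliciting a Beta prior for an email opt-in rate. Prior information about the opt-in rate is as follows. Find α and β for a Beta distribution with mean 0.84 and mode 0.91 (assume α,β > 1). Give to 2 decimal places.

α = 9.84, β = 1.87

With s = α+β: μ = α/s and mode = (α−1)/(s−2). Eliminating α = μs,
μs − 1 = m(s−2) ⇒ s(μ−m) = 1−2m ⇒ s = -0.82/-0.07 = 11.7143.
So α = μs = 9.84, β = (1−μ)s = 1.87.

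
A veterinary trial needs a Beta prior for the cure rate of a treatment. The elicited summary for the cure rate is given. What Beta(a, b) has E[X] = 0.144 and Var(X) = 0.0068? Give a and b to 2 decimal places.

a = 2.47, b = 14.66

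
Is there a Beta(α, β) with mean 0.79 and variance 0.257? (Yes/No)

The Beta variance bound is σ² < μ(1−μ).
Here μ(1−μ) = 0.79×0.21 = 0.1659, and 0.257 ≥ 0.1659.

No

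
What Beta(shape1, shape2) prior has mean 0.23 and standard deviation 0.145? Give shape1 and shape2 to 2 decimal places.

Variance = 0.145² = 0.021025. The moment-matching identity shape1+shape2 = μ(1−μ)/Var − 1 gives
shape1+shape2 = 0.1771/0.021025 − 1 = 7.4233, so shape1 = μ·7.4233 = 1.71 and shape2 = (1−μ)·7.4233 = 5.72.

shape1 = 1.71, shape2 = 5.72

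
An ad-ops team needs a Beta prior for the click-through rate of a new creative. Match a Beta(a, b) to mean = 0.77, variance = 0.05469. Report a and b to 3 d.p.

a = 1.723, b = 0.515

Write ν = a+b; then a = μν and Var = μ(1−μ)/(ν+1).
ν = μ(1−μ)/Var − 1 = 0.1771/0.05469 − 1 = 2.2383.
a = 0.77·2.2383 = 1.723, b = 0.23·2.2383 = 0.515.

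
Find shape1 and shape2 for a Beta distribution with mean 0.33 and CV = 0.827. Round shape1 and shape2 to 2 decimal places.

Var = (CV·μ)² = (0.827×0.33)² = 0.074480.
shape1+shape2 = μ(1−μ)/Var − 1 = 0.2211/0.074480 − 1 = 1.9686.
Thus shape1 = 0.33·1.9686 = 0.65 and shape2 = 0.67·1.9686 = 1.32.

shape1 = 0.65, shape2 = 1.32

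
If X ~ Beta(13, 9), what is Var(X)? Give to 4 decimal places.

0.0105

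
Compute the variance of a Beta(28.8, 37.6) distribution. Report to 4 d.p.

α+β = 66.4 and αβ = 1082.88, so Var = αβ/[(α+β)²(α+β+1)] = 1082.88/297163.904 = 0.0036.

0.0036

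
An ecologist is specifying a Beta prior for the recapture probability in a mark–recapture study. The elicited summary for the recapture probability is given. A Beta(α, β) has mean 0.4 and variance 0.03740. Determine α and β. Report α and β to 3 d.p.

α = 2.167, β = 3.250

By moment matching, α+β = μ(1−μ)/σ² − 1 = (0.4·0.6)/0.03740 − 1 = 6.4171 − 1 = 5.4171.
Since α/(α+β) = μ, α = 0.4·5.4171 = 2.167 and β = 0.6·5.4171 = 3.250.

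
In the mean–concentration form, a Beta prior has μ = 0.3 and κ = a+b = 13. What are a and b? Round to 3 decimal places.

a = 3.900, b = 9.100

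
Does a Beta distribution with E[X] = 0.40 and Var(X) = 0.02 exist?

The Beta variance bound is σ² < μ(1−μ).
Here μ(1−μ) = 0.40×0.60 = 0.2400, and 0.02 < 0.2400.

Yes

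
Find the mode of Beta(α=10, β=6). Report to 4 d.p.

The density x^(α−1)(1−x)^(β−1) is maximised at (α−1)/(α+β−2) = 9/14 = 0.6429.

0.6429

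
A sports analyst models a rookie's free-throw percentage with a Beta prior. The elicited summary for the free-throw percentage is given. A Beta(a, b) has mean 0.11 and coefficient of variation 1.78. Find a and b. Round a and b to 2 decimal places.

a = 0.17, b = 1.38

σ = CV·μ = 1.78×0.11 = 0.19580, so σ² = 0.038338.
s+1 = μ(1−μ)/σ² = 0.0979/0.038338 = 2.5536, so s = a+b = 1.5536.
a = μs = 0.17, b = (1−μ)s = 1.38.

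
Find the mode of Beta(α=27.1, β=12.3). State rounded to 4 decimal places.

0.6979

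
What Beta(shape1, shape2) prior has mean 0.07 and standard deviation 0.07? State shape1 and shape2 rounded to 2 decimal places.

shape1 = 0.86, shape2 = 11.43

σ² = 0.07² = 0.0049.
With s = shape1+shape2, Var = μ(1−μ)/(s+1), so s+1 = (0.07×0.93)/0.0049 = 13.2857 and s = 12.2857.
shape1 = μs = 0.86, shape2 = (1−μ)s = 11.43.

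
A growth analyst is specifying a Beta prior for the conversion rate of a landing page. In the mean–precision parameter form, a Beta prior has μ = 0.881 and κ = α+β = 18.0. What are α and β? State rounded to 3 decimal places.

α = 15.858, β = 2.142

Split κ in proportion μ : (1−μ): α = 0.881·18.0 = 15.858, β = 18.0 − 15.858 = 2.142.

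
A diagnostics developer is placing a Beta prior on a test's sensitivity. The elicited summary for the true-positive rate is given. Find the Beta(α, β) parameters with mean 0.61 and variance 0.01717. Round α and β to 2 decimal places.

α = 7.84, β = 5.01

By moment matching, α+β = μ(1−μ)/σ² − 1 = (0.61·0.39)/0.01717 − 1 = 13.8556 − 1 = 12.8556.
Since α/(α+β) = μ, α = 0.61·12.8556 = 7.84 and β = 0.39·12.8556 = 5.01.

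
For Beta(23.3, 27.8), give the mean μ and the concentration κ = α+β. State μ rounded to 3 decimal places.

μ = 0.456, κ = 51.1

κ = α+β = 23.3+27.8 = 51.1; μ = α/κ = 23.3/51.1 = 0.456.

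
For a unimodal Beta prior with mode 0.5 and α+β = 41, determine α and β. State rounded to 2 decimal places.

α = 20.50, β = 20.50

Mode = (α−1)/(κ−2) with κ = α+β, so α−1 = 0.5·39 = 19.50.
α = 20.50; β = κ − α = 20.50.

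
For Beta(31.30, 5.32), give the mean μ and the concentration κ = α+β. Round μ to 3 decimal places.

κ = α+β = 31.30+5.32 = 36.62; μ = α/κ = 31.30/36.62 = 0.855.

μ = 0.855, κ = 36.62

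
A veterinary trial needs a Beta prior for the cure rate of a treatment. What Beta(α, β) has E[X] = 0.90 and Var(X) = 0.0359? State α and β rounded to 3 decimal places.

α = 1.356, β = 0.151

By moment matching, α+β = μ(1−μ)/σ² − 1 = (0.90·0.10)/0.0359 − 1 = 2.5070 − 1 = 1.5070.
Since α/(α+β) = μ, α = 0.90·1.5070 = 1.356 and β = 0.10·1.5070 = 0.151.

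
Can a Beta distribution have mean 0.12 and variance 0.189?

No

A Beta with mean μ has variance μ(1−μ)/(α+β+1) < μ(1−μ).
Here μ(1−μ) = 0.12×0.88 = 0.1056, and 0.189 ≥ 0.1056.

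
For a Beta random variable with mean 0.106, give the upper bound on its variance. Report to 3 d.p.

0.095

For fixed mean μ the Beta variance is μ(1−μ)/(α+β+1), increasing as α+β decreases.
Its least upper bound (not attained) is μ(1−μ) = 0.106·0.894 = 0.095.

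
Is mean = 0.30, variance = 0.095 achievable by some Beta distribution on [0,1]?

Yes

A Beta with mean μ has variance μ(1−μ)/(α+β+1) < μ(1−μ).
Here μ(1−μ) = 0.30×0.70 = 0.2100, and 0.095 < 0.2100.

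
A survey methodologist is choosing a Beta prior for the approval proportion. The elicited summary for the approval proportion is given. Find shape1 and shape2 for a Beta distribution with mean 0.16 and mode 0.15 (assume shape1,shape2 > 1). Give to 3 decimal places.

shape1 = 11.200, shape2 = 58.800

Let s = shape1+shape2. Mean gives shape1 = μs = 0.16s; mode gives (shape1−1)/(s−2) = 0.15.
Substituting: 0.16s − 1 = 0.15(s−2) = 0.15s − 0.30, so 0.01s = 0.70 and s = 70.0000.
Then shape1 = 0.16×70.0000 = 11.200 and shape2 = s−shape1 = 58.800.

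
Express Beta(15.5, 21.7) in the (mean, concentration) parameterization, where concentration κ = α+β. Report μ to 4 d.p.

κ = α+β = 15.5+21.7 = 37.2; μ = α/κ = 15.5/37.2 = 0.4167.

μ = 0.4167, κ = 37.2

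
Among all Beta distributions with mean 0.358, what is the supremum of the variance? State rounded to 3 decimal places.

0.230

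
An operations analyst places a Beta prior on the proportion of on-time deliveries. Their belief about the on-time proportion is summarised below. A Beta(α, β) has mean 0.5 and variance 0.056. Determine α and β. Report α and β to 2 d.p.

α = 1.73, β = 1.73

Write ν = α+β; then α = μν and Var = μ(1−μ)/(ν+1).
ν = μ(1−μ)/Var − 1 = 0.25/0.056 − 1 = 3.4643.
α = 0.5·3.4643 = 1.73, β = 0.5·3.4643 = 1.73.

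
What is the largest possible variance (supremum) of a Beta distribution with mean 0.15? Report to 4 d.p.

0.1275

For fixed mean μ the Beta variance is μ(1−μ)/(α+β+1), increasing as α+β decreases.
Its least upper bound (not attained) is μ(1−μ) = 0.15·0.85 = 0.1275.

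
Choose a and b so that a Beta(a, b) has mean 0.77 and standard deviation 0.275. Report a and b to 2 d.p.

a = 1.03, b = 0.31

First σ² = 0.075625. Setting a = μn, b = (1−μ)n with n = a+b,
μ(1−μ)/(n+1) = 0.075625 ⇒ n+1 = 0.1771/0.075625 = 2.3418 ⇒ n = 1.3418.
Hence a = 0.77×1.3418 = 1.03, b = 0.23×1.3418 = 0.31.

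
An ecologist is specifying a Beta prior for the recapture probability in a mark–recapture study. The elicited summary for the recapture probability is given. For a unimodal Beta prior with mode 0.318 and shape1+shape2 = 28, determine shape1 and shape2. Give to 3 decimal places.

shape1 = 9.268, shape2 = 18.732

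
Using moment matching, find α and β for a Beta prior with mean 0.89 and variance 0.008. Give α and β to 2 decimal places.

Write ν = α+β; then α = μν and Var = μ(1−μ)/(ν+1).
ν = μ(1−μ)/Var − 1 = 0.0979/0.008 − 1 = 11.2375.
α = 0.89·11.2375 = 10.00, β = 0.11·11.2375 = 1.24.

α = 10.00, β = 1.24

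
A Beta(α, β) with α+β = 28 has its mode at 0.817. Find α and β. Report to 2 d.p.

For α,β>1 the mode is (α−1)/(α+β−2), so α = mode·(κ−2)+1 = 0.817×26+1 = 22.24.
And β = (1−mode)·(κ−2)+1 = 0.183×26+1 = 5.76.

α = 22.24, β = 5.76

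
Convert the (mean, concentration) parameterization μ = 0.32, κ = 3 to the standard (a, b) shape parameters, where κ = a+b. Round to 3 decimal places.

a = 0.960, b = 2.040

Split κ in proportion μ : (1−μ): a = 0.32·3 = 0.960, b = 3 − 0.960 = 2.040.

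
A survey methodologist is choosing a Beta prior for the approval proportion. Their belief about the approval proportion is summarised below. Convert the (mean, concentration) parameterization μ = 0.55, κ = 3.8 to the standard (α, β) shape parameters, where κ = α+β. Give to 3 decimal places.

α = 2.090, β = 1.710

Split κ in proportion μ : (1−μ): α = 0.55·3.8 = 2.090, β = 3.8 − 2.090 = 1.710.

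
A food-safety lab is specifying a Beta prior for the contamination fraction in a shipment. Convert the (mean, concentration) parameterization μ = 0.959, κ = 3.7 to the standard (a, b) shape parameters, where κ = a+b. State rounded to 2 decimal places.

a = 3.55, b = 0.15

a = μκ = 0.959×3.7 = 3.55 and b = (1−μ)κ = 0.041×3.7 = 0.15.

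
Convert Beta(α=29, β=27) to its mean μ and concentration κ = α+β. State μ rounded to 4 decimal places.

μ = 0.5179, κ = 56

κ = α+β = 29+27 = 56; μ = α/κ = 29/56 = 0.5179.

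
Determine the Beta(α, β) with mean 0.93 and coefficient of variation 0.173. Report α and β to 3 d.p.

α = 1.409, β = 0.106

Var = (CV·μ)² = (0.173×0.93)² = 0.025886.
α+β = μ(1−μ)/Var − 1 = 0.0651/0.025886 − 1 = 1.5149.
Thus α = 0.93·1.5149 = 1.409 and β = 0.07·1.5149 = 0.106.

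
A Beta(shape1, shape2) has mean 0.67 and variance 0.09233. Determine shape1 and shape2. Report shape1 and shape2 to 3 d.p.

By moment matching, shape1+shape2 = μ(1−μ)/σ² − 1 = (0.67·0.33)/0.09233 − 1 = 2.3947 − 1 = 1.3947.
Since shape1/(shape1+shape2) = μ, shape1 = 0.67·1.3947 = 0.934 and shape2 = 0.33·1.3947 = 0.460.

shape1 = 0.934, shape2 = 0.460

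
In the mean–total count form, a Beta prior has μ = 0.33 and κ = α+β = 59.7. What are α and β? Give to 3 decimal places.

Split κ in proportion μ : (1−μ): α = 0.33·59.7 = 19.701, β = 59.7 − 19.701 = 39.999.

α = 19.701, β = 39.999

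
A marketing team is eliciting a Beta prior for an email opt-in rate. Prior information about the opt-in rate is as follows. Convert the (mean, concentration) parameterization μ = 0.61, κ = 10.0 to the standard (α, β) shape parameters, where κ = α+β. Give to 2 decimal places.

α = 6.10, β = 3.90

α = μκ = 0.61×10.0 = 6.10 and β = (1−μ)κ = 0.39×10.0 = 3.90.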